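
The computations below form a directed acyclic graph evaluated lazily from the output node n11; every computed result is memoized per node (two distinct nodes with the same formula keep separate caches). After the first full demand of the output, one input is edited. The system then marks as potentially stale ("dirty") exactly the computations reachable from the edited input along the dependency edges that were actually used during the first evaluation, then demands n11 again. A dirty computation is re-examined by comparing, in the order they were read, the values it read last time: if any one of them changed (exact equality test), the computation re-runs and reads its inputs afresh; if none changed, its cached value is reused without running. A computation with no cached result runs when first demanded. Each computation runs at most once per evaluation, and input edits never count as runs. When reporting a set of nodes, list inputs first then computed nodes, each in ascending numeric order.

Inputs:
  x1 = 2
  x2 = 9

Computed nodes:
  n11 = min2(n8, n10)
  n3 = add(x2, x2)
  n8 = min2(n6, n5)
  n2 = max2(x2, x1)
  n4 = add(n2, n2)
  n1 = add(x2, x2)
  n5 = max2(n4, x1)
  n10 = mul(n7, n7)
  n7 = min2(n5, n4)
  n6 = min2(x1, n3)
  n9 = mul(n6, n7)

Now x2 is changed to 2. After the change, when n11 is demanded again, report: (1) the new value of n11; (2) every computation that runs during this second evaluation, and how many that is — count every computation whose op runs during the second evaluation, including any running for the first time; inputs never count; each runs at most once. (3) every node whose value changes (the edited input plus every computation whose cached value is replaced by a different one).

First demand of the output computes:
  n2 = max2(9, 2) = 9
  n3 = add(9, 9) = 18
  n4 = add(9, 9) = 18
  n5 = max2(18, 2) = 18
  n6 = min2(2, 18) = 2
  n7 = min2(18, 18) = 18
  n8 = min2(2, 18) = 2
  n10 = mul(18, 18) = 324
  n11 = min2(2, 324) = 2

After the edit, cleaning proceeds:
  n2: a read changed (x2 9->2) — executes, giving 2.
  n3: a read changed (x2 9->2; x2 9->2) — executes, giving 4.
  n4: a read changed (n2 9->2; n2 9->2) — executes, giving 4.
  n5: a read changed (n4 18->4) — executes, giving 4.
  n6: a read changed (n3 18->4) — executes, giving 2 — identical to its old value.
  n7: a read changed (n5 18->4; n4 18->4) — executes, giving 4.
  n8: a read changed (n5 18->4) — executes, giving 2 — identical to its old value.
  n10: a read changed (n7 18->4; n7 18->4) — executes, giving 16.
  n11: a read changed (n10 324->16) — executes, giving 2 — identical to its old value.

Demanding n11 again yields 2.
9 computations run: n2, n3, n4, n5, n6, n7, n8, n10, n11.
The nodes whose values change: x2, n2, n3, n4, n5, n7, n10.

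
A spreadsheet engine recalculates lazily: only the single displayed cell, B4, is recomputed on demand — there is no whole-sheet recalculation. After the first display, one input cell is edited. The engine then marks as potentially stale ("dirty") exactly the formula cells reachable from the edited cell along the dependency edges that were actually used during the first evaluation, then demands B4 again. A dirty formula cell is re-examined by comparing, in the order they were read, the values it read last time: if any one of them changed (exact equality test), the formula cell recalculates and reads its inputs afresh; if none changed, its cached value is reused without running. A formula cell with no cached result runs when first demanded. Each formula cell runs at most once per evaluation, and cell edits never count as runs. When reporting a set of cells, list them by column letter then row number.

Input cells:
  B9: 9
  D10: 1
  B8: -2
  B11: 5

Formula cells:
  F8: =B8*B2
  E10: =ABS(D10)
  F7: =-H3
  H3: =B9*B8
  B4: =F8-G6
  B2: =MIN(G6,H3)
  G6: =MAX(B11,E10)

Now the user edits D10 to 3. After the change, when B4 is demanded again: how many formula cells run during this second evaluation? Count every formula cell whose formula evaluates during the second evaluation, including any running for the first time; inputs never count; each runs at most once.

Formula cells that run: E10, G6 — 2 in total.
Key observation: the change is absorbed at G6 — it re-runs but produces the same value, and the output's value is unchanged.

First evaluation (everything demanded from the output):
  E10 = ABS(1) = 1
  G6 = MAX(5, 1) = 5
  H3 = 9 * -2 = -18
  B2 = MIN(5, -18) = -18
  F8 = -2 * -18 = 36
  B4 = 36 - 5 = 31

Propagation after the edit:
  E10: runs — D10 1->3; result 3.
  G6: runs — E10 1->3; result 5 (same value as before).
  B2: checked — values it read are unchanged (G6 unchanged, H3 unchanged); reused cached -18 without running.
  F8: checked — values it read are unchanged (B8 unchanged, B2 unchanged); reused cached 36 without running.
  B4: checked — values it read are unchanged (F8 unchanged, G6 unchanged); reused cached 31 without running.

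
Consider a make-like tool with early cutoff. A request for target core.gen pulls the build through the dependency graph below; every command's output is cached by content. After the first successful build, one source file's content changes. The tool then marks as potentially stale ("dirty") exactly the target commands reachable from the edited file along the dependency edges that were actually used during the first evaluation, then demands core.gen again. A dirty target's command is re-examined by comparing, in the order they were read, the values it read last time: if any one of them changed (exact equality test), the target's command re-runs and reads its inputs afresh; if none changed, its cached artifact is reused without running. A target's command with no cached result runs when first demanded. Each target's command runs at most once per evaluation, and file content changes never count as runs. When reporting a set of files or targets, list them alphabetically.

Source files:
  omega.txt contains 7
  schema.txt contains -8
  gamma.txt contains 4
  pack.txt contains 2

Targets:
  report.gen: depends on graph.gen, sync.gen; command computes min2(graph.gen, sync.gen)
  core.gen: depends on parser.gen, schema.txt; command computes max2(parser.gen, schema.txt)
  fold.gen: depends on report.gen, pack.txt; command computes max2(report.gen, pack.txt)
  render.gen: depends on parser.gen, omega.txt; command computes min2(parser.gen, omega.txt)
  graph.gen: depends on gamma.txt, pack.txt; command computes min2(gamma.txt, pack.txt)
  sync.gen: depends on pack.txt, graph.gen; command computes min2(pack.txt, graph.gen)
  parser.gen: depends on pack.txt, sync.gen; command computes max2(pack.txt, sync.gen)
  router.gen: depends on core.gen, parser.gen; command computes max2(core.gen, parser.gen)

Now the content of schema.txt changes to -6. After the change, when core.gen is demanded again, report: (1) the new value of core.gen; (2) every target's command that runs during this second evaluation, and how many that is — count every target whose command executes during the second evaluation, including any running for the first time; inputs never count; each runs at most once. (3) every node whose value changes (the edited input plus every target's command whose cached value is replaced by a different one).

First demand of the output computes:
  graph.gen = min2(4, 2) = 2
  sync.gen = min2(2, 2) = 2
  parser.gen = max2(2, 2) = 2
  core.gen = max2(2, -8) = 2

After the edit, cleaning proceeds:
  core.gen: a read changed (schema.txt -8->-6) — executes, giving 2 — identical to its old value.

Demanding core.gen again yields 2.
1 target commands run: core.gen.
The nodes whose values change: schema.txt.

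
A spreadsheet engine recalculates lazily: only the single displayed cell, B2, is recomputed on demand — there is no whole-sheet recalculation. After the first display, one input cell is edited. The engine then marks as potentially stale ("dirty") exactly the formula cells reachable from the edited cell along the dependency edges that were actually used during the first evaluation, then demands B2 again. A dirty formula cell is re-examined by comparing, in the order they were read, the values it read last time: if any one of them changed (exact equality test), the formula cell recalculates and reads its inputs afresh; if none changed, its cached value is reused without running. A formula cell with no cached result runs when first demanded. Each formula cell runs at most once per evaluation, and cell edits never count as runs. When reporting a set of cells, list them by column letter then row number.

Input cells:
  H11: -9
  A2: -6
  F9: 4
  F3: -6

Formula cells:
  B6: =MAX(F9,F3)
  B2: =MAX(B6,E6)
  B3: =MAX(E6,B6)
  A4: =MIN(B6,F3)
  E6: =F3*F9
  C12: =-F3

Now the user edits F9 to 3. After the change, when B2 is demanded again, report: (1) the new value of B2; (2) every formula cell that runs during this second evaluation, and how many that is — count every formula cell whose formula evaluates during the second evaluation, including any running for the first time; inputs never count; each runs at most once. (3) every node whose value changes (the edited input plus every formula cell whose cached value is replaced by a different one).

New value of B2: 3.
Formula cells that run: B2, B6, E6 — 3 in total.
Values that change: B2, B6, E6, F9.

First evaluation (everything demanded from the output):
  B6 = MAX(4, -6) = 4
  E6 = -6 * 4 = -24
  B2 = MAX(4, -24) = 4

Propagation after the edit:
  B6: runs — F9 4->3; result 3.
  E6: runs — F9 4->3; result -18.
  B2: runs — B6 4->3; E6 -24->-18; result 3.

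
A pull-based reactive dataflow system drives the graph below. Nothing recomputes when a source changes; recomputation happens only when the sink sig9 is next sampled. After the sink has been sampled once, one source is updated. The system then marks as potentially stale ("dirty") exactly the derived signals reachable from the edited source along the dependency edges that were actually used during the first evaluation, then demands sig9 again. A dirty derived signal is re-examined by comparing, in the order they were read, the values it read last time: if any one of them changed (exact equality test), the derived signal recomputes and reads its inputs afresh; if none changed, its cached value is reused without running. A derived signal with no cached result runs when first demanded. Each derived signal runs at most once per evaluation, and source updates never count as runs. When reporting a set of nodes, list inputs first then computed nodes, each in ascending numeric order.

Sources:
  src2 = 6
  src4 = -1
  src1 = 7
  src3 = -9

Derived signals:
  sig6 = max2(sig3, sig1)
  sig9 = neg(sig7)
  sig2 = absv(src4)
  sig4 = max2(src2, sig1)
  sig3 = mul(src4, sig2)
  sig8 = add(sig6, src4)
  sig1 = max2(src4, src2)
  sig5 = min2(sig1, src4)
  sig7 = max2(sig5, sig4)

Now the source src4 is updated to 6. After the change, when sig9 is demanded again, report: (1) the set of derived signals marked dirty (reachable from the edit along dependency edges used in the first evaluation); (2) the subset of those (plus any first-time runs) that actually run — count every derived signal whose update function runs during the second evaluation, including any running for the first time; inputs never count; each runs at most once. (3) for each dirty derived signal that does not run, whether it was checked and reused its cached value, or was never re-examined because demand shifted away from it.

Marked dirty: sig1, sig4, sig5, sig7, sig9.
Derived signals that run: sig1, sig5, sig7 — 3 in total.
Checked but reused from cache: sig4, sig9.
Key observation: the cutoff stops propagation at sig4 — its inputs' values are unchanged, so it reuses its cache.

First evaluation (everything demanded from the output):
  sig1 = max2(-1, 6) = 6
  sig4 = max2(6, 6) = 6
  sig5 = min2(6, -1) = -1
  sig7 = max2(-1, 6) = 6
  sig9 = neg(6) = -6

Propagation after the edit:
  sig1: runs — src4 -1->6; result 6 (same value as before).
  sig4: checked — values it read are unchanged (src2 unchanged, sig1 unchanged); reused cached 6 without running.
  sig5: runs — src4 -1->6; result 6.
  sig7: runs — sig5 -1->6; result 6 (same value as before).
  sig9: checked — values it read are unchanged (sig7 unchanged); reused cached -6 without running.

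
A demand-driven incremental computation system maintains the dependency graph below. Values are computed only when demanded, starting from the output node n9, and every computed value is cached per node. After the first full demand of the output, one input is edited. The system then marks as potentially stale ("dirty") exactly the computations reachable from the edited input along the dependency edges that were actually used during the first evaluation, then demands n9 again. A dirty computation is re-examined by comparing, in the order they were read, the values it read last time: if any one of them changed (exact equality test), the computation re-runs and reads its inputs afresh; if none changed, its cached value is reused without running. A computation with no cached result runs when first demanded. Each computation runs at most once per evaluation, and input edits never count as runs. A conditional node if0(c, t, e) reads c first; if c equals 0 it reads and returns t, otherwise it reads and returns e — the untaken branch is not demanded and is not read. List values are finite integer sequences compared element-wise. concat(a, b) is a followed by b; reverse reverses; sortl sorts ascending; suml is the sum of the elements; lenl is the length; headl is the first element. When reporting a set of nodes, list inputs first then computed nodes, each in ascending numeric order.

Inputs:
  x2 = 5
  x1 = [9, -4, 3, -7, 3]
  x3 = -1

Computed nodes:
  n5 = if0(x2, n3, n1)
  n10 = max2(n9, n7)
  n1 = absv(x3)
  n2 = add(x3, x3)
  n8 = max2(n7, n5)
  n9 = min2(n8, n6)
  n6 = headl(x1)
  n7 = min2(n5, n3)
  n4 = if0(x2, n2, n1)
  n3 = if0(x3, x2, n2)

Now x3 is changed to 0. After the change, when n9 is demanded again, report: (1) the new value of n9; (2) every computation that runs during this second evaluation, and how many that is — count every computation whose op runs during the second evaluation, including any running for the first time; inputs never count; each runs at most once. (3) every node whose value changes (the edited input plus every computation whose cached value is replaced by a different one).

New value of n9: 0.
Computations that run: n1, n3, n5, n7, n8, n9 — 6 in total.
Values that change: x3, n1, n3, n5, n7, n8, n9.
Key observation: a condition flipped, so demand moved to the other branch — n2 is never re-examined.

First evaluation (everything demanded from the output):
  n1 = absv(-1) = 1
  n2 = add(-1, -1) = -2
  n3 = if0(x3=-1 -> else branch n2) = -2
  n5 = if0(x2=5 -> else branch n1) = 1
  n6 = headl([9, -4, 3, -7, 3]) = 9
  n7 = min2(1, -2) = -2
  n8 = max2(-2, 1) = 1
  n9 = min2(1, 9) = 1

Propagation after the edit:
  n1: runs — x3 -1->0; result 0.
  n2: marked dirty but never re-examined — demand shifted away from it.
  n3: runs — x3 -1->0; result 5.
  n5: runs — n1 1->0; result 0.
  n7: runs — n5 1->0; n3 -2->5; result 0.
  n8: runs — n7 -2->0; n5 1->0; result 0.
  n9: runs — n8 1->0; result 0.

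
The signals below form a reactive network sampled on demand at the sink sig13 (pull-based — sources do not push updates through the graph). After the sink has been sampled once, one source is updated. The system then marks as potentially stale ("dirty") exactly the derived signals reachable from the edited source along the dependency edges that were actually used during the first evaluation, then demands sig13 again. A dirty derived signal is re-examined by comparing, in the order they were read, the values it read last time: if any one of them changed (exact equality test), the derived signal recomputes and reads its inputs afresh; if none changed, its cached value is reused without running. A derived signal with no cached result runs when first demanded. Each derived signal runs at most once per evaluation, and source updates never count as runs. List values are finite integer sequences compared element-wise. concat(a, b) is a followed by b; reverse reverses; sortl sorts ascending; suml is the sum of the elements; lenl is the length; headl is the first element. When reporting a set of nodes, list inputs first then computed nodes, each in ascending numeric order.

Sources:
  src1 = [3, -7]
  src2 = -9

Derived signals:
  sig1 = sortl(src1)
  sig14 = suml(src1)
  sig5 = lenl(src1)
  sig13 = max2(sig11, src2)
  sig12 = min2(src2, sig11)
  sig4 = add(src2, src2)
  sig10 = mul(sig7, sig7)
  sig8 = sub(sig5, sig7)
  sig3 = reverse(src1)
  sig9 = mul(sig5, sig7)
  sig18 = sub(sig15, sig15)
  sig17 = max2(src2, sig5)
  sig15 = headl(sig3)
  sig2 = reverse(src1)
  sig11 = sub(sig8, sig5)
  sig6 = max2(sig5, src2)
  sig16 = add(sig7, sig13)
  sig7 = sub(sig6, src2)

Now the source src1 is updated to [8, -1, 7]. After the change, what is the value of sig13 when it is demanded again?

Initial pass — values computed on the first demand:
  sig5 = lenl([3, -7]) = 2
  sig6 = max2(2, -9) = 2
  sig7 = sub(2, -9) = 11
  sig8 = sub(2, 11) = -9
  sig11 = sub(-9, 2) = -11
  sig13 = max2(-11, -9) = -9

Second demand — change propagation:
  sig5: re-runs because src1 [3, -7]->[8, -1, 7]; new result 3.
  sig6: re-runs because sig5 2->3; new result 3.
  sig7: re-runs because sig6 2->3; new result 12.
  sig8: re-runs because sig5 2->3; sig7 11->12; new result -9 (unchanged).
  sig11: re-runs because sig5 2->3; new result -12.
  sig13: re-runs because sig11 -11->-12; new result -9 (unchanged).

sig13 now evaluates to -9.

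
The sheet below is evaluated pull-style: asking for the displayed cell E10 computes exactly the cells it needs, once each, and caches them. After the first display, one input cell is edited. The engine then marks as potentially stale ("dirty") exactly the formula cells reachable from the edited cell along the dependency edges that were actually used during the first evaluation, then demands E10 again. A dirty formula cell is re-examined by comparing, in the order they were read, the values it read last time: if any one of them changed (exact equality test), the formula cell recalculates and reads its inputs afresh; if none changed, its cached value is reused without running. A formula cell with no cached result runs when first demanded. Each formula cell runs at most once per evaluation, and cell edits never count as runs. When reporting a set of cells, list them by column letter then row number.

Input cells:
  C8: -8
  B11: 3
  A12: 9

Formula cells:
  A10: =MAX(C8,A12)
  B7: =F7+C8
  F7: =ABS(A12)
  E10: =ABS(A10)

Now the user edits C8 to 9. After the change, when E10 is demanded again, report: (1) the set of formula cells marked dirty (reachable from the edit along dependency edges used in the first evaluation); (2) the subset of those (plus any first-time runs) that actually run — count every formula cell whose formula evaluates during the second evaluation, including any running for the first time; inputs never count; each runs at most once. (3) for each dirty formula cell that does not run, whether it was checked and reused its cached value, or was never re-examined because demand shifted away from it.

First demand of the output computes:
  A10 = MAX(-8, 9) = 9
  E10 = ABS(9) = 9

After the edit, cleaning proceeds:
  A10: a read changed (C8 -8->9) — executes, giving 9 — identical to its old value.
  E10: dirty, but its reads are unchanged (A10 unchanged); cached 9 stands.

Note the absorption at A10: it re-runs yet its value is the same, leaving the output's value untouched.

The edit dirties: A10, E10.
1 formula cells run: A10.
Cache hits after checking: E10.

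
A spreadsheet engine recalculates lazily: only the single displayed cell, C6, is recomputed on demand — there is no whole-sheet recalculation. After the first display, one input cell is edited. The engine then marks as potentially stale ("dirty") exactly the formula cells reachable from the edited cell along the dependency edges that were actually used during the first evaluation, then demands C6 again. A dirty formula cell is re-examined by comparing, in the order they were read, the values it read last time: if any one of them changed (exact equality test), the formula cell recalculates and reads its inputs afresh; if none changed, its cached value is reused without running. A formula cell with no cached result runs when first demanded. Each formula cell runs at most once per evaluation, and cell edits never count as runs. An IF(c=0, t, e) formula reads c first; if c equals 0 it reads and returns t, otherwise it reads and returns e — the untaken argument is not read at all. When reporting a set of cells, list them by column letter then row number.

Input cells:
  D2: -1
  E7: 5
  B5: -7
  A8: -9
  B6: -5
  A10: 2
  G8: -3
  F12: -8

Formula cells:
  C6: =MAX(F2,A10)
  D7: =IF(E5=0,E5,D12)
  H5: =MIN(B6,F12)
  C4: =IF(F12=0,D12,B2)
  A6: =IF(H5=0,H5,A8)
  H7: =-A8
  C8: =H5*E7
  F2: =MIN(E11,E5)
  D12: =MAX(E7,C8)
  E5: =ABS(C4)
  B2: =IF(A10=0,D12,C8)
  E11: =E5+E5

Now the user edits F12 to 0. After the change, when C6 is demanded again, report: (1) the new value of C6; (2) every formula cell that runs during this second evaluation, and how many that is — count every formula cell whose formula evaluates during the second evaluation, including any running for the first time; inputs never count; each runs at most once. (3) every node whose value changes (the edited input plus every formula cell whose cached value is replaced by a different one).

First evaluation (everything demanded from the output):
  H5 = MIN(-5, -8) = -8
  C8 = -8 * 5 = -40
  B2 = IF(A10=0: A10=2 -> else branch C8) = -40
  C4 = IF(F12=0: F12=-8 -> else branch B2) = -40
  E5 = ABS(-40) = 40
  E11 = 40 + 40 = 80
  F2 = MIN(80, 40) = 40
  C6 = MAX(40, 2) = 40

Propagation after the edit:
  H5: runs — F12 -8->0; result -5.
  C8: runs — H5 -8->-5; result -25.
  D12: demanded for the first time — runs, produces 5.
  B2: marked dirty but never re-examined — demand shifted away from it.
  C4: runs — F12 -8->0; result 5.
  E5: runs — C4 -40->5; result 5.
  E11: runs — E5 40->5; E5 40->5; result 10.
  F2: runs — E11 80->10; E5 40->5; result 5.
  C6: runs — F2 40->5; result 5.

Key observation: a condition flipped, so demand moved to the other branch — B2 is never re-examined.

New value of C6: 5.
Formula cells that run: C4, C6, C8, D12, E5, E11, F2, H5 — 8 in total.
Values that change: C4, C6, C8, E5, E11, F2, F12, H5.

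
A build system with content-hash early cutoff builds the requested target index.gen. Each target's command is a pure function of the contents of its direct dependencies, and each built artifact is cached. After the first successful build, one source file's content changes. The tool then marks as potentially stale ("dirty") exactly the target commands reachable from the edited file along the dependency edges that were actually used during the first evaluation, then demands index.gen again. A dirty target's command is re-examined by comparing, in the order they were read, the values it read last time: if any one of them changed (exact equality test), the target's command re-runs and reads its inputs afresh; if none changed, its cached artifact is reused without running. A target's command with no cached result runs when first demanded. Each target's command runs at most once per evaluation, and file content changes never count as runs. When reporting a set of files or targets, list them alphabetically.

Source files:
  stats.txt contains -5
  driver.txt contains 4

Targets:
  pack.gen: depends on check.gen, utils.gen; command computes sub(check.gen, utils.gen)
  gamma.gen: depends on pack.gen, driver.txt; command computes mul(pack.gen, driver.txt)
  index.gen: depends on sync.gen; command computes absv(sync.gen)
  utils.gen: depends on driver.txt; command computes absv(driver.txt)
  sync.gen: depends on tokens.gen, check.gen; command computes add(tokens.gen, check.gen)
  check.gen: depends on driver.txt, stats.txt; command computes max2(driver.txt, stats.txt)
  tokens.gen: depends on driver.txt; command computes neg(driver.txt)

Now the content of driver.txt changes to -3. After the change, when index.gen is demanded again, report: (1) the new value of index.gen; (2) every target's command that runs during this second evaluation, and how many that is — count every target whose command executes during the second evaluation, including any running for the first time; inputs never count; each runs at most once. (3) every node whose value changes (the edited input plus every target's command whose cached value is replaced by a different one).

First evaluation (everything demanded from the output):
  check.gen = max2(4, -5) = 4
  tokens.gen = neg(4) = -4
  sync.gen = add(-4, 4) = 0
  index.gen = absv(0) = 0

Propagation after the edit:
  check.gen: runs — driver.txt 4->-3; result -3.
  tokens.gen: runs — driver.txt 4->-3; result 3.
  sync.gen: runs — tokens.gen -4->3; check.gen 4->-3; result 0 (same value as before).
  index.gen: checked — values it read are unchanged (sync.gen unchanged); reused cached 0 without running.

Key observation: the change is absorbed at sync.gen — it re-runs but produces the same value, and the output's value is unchanged.

New value of index.gen: 0.
Target commands that run: check.gen, sync.gen, tokens.gen — 3 in total.
Values that change: check.gen, driver.txt, tokens.gen.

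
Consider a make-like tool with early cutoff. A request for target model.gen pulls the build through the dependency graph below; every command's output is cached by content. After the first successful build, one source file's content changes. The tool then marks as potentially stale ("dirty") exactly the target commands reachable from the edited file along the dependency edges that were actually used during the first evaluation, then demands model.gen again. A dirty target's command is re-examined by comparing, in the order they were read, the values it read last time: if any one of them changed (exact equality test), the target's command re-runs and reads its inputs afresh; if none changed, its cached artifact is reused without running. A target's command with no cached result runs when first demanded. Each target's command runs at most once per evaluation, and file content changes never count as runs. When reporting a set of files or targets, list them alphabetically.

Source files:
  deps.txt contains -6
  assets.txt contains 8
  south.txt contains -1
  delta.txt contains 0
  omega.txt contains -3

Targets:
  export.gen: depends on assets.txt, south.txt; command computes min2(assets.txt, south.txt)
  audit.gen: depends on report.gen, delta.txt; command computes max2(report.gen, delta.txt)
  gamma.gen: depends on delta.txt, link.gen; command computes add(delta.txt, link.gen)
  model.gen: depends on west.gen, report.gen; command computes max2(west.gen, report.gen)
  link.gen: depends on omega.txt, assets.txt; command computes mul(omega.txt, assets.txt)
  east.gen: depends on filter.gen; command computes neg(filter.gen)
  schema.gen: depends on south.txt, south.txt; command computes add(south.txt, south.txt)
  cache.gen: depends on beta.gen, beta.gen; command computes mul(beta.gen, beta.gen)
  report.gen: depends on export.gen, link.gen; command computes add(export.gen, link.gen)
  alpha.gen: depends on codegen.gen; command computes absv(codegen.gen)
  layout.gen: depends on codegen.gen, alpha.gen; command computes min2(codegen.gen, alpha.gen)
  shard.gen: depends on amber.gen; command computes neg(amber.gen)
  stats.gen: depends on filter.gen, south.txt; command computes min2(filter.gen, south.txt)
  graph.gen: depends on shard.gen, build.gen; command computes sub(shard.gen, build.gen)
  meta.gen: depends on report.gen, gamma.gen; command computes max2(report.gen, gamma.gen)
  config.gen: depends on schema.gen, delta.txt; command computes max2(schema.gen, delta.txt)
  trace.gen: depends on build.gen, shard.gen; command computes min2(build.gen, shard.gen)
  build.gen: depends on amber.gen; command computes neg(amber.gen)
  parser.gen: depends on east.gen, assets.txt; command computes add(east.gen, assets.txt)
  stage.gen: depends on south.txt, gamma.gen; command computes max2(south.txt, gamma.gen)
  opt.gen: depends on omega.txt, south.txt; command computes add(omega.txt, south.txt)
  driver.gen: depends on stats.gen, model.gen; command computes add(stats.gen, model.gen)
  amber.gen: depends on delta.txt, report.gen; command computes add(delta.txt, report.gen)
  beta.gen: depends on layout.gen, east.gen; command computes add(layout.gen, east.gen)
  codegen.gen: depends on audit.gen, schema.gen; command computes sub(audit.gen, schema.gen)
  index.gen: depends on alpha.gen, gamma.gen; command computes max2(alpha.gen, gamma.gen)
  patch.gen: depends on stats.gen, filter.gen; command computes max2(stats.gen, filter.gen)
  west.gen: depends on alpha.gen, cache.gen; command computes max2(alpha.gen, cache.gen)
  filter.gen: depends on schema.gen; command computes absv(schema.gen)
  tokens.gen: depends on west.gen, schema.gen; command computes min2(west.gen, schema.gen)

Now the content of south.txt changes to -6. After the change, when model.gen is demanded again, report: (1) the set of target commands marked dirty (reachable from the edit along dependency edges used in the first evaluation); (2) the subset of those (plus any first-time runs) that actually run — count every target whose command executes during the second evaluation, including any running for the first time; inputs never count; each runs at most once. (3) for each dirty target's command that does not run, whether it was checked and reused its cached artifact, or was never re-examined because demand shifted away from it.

First demand of the output computes:
  export.gen = min2(8, -1) = -1
  link.gen = mul(-3, 8) = -24
  report.gen = add(-1, -24) = -25
  audit.gen = max2(-25, 0) = 0
  schema.gen = add(-1, -1) = -2
  codegen.gen = sub(0, -2) = 2
  alpha.gen = absv(2) = 2
  filter.gen = absv(-2) = 2
  east.gen = neg(2) = -2
  layout.gen = min2(2, 2) = 2
  beta.gen = add(2, -2) = 0
  cache.gen = mul(0, 0) = 0
  west.gen = max2(2, 0) = 2
  model.gen = max2(2, -25) = 2

After the edit, cleaning proceeds:
  export.gen: a read changed (south.txt -1->-6) — executes, giving -6.
  report.gen: a read changed (export.gen -1->-6) — executes, giving -30.
  audit.gen: a read changed (report.gen -25->-30) — executes, giving 0 — identical to its old value.
  schema.gen: a read changed (south.txt -1->-6; south.txt -1->-6) — executes, giving -12.
  codegen.gen: a read changed (schema.gen -2->-12) — executes, giving 12.
  alpha.gen: a read changed (codegen.gen 2->12) — executes, giving 12.
  filter.gen: a read changed (schema.gen -2->-12) — executes, giving 12.
  east.gen: a read changed (filter.gen 2->12) — executes, giving -12.
  layout.gen: a read changed (codegen.gen 2->12; alpha.gen 2->12) — executes, giving 12.
  beta.gen: a read changed (layout.gen 2->12; east.gen -2->-12) — executes, giving 0 — identical to its old value.
  cache.gen: dirty, but its reads are unchanged (beta.gen unchanged, beta.gen unchanged); cached 0 stands.
  west.gen: a read changed (alpha.gen 2->12) — executes, giving 12.
  model.gen: a read changed (west.gen 2->12; report.gen -25->-30) — executes, giving 12.

Note where the cutoff bites: cache.gen is checked, finds nothing changed, and keeps its cache.

The edit dirties: alpha.gen, audit.gen, beta.gen, cache.gen, codegen.gen, east.gen, export.gen, filter.gen, layout.gen, model.gen, report.gen, schema.gen, west.gen.
12 target commands run: alpha.gen, audit.gen, beta.gen, codegen.gen, east.gen, export.gen, filter.gen, layout.gen, model.gen, report.gen, schema.gen, west.gen.
Cache hits after checking: cache.gen.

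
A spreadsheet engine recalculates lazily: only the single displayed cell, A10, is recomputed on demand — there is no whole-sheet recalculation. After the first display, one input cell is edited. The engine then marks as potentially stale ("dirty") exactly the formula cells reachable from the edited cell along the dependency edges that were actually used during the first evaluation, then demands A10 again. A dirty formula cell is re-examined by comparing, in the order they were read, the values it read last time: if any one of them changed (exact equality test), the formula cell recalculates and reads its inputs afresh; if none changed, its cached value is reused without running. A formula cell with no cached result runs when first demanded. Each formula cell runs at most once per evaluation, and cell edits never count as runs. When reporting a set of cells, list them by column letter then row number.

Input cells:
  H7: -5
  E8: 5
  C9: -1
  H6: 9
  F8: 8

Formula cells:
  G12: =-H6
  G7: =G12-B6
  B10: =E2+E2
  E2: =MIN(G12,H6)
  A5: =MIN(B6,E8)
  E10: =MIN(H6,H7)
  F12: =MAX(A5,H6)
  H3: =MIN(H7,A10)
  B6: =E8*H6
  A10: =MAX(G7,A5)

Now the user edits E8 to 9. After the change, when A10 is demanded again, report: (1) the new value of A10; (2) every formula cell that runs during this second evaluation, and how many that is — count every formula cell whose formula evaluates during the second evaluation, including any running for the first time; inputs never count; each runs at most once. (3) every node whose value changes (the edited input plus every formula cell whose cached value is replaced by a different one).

New value of A10: 9.
Formula cells that run: A5, A10, B6, G7 — 4 in total.
Values that change: A5, A10, B6, E8, G7.

First evaluation (everything demanded from the output):
  B6 = 5 * 9 = 45
  A5 = MIN(45, 5) = 5
  G12 = -(9) = -9
  G7 = -9 - 45 = -54
  A10 = MAX(-54, 5) = 5

Propagation after the edit:
  B6: runs — E8 5->9; result 81.
  A5: runs — B6 45->81; E8 5->9; result 9.
  G7: runs — B6 45->81; result -90.
  A10: runs — G7 -54->-90; A5 5->9; result 9.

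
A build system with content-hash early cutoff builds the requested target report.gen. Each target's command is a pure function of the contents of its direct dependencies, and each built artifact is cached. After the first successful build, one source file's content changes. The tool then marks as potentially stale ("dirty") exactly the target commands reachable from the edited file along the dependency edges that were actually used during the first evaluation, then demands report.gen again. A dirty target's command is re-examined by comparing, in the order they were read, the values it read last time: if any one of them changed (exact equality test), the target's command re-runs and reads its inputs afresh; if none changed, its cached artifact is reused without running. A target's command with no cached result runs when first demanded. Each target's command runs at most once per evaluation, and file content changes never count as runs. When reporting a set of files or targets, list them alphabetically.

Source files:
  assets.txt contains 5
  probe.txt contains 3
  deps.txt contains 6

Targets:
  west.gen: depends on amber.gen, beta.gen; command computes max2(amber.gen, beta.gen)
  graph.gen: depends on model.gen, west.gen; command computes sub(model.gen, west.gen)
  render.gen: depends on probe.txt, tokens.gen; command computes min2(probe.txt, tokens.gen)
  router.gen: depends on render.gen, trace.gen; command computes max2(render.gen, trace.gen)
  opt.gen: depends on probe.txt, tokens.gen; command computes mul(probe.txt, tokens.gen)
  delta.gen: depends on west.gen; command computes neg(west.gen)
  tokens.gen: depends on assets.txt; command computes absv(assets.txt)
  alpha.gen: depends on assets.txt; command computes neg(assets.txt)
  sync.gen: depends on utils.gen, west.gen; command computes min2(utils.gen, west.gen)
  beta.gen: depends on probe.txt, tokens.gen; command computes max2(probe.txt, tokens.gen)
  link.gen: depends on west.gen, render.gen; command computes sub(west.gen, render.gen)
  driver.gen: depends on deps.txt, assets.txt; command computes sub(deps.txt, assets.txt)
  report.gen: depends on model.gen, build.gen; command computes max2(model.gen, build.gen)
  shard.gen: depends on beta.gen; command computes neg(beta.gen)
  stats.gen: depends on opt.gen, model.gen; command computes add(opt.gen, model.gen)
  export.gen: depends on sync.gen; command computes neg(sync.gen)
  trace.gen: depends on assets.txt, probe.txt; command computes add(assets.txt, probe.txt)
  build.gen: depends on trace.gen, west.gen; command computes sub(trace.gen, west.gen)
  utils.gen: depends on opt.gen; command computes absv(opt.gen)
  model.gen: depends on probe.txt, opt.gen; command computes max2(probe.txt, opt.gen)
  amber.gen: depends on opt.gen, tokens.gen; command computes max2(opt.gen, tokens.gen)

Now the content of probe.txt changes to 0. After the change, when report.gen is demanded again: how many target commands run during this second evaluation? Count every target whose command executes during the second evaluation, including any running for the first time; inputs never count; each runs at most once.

First evaluation (everything demanded from the output):
  tokens.gen = absv(5) = 5
  beta.gen = max2(3, 5) = 5
  opt.gen = mul(3, 5) = 15
  amber.gen = max2(15, 5) = 15
  model.gen = max2(3, 15) = 15
  trace.gen = add(5, 3) = 8
  west.gen = max2(15, 5) = 15
  build.gen = sub(8, 15) = -7
  report.gen = max2(15, -7) = 15

Propagation after the edit:
  beta.gen: runs — probe.txt 3->0; result 5 (same value as before).
  opt.gen: runs — probe.txt 3->0; result 0.
  amber.gen: runs — opt.gen 15->0; result 5.
  model.gen: runs — probe.txt 3->0; opt.gen 15->0; result 0.
  trace.gen: runs — probe.txt 3->0; result 5.
  west.gen: runs — amber.gen 15->5; result 5.
  build.gen: runs — trace.gen 8->5; west.gen 15->5; result 0.
  report.gen: runs — model.gen 15->0; build.gen -7->0; result 0.

Target commands that run: amber.gen, beta.gen, build.gen, model.gen, opt.gen, report.gen, trace.gen, west.gen — 8 in total.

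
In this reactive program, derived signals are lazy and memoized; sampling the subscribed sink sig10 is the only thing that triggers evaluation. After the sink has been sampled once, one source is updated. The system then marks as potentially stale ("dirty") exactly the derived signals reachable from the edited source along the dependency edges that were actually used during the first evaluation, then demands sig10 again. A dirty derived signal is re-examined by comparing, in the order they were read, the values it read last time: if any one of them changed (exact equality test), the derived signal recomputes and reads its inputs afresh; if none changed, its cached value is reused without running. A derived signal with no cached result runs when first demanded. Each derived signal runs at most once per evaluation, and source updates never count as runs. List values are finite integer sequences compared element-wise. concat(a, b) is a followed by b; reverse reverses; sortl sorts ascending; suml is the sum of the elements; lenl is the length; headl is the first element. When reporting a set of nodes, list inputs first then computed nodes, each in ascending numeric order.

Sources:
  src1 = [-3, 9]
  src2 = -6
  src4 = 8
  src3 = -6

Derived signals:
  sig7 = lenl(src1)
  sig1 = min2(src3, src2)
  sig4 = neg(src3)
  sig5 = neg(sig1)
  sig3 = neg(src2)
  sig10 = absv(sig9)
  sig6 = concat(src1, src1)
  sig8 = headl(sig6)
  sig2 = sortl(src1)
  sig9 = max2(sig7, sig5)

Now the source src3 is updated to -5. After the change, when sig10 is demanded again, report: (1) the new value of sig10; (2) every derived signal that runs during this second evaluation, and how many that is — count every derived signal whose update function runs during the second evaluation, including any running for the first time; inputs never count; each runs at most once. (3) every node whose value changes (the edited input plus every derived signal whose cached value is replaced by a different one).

First demand of the output computes:
  sig1 = min2(-6, -6) = -6
  sig5 = neg(-6) = 6
  sig7 = lenl([-3, 9]) = 2
  sig9 = max2(2, 6) = 6
  sig10 = absv(6) = 6

After the edit, cleaning proceeds:
  sig1: a read changed (src3 -6->-5) — executes, giving -6 — identical to its old value.
  sig5: dirty, but its reads are unchanged (sig1 unchanged); cached 6 stands.
  sig9: dirty, but its reads are unchanged (sig7 unchanged, sig5 unchanged); cached 6 stands.
  sig10: dirty, but its reads are unchanged (sig9 unchanged); cached 6 stands.

Note the absorption at sig1: it re-runs yet its value is the same, leaving the output's value untouched.

Demanding sig10 again yields 6.
1 derived signals run: sig1.
The nodes whose values change: src3.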